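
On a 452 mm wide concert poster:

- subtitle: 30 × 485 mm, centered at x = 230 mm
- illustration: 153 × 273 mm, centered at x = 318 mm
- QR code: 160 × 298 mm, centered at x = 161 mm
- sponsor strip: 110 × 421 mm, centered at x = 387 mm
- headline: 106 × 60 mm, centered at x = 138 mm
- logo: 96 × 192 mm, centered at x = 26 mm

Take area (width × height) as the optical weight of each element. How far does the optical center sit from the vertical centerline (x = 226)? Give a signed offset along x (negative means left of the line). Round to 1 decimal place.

Taking area as weight: subtitle 30·485 = 14550, illustration 153·273 = 41769, QR code 160·298 = 47680, sponsor strip 110·421 = 46310, headline 106·60 = 6360, logo 96·192 = 18432. Sum 175101.
Σw·x = 43584404; x̄ = 43584404/175101 ≈ 248.91.
Offset from x = 226: 248.91 − 226 ≈ 22.91.

≈ 22.9 mm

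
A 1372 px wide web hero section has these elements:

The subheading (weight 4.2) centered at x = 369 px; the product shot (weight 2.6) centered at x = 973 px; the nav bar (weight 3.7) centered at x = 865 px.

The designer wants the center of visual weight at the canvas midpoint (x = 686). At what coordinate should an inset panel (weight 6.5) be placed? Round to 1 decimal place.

New total weight: (4.2 + 2.6 + 3.7) + 6.5 = 17.0.
x: target moment 17.0×686 = 11662.0; current 4.2·369 + 2.6·973 + 3.7·865 = 7280.1; the inset panel supplies 4381.9, so x = 4381.9/6.5 ≈ 674.14.

x ≈ 674.1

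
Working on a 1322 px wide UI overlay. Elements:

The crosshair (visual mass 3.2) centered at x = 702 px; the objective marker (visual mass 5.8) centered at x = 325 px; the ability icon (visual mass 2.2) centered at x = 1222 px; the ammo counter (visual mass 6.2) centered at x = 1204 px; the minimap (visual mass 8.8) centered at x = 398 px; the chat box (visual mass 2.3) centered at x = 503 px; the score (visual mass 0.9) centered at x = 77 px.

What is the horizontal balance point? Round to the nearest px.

x ≈ 647

Weights sum to 3.2 + 5.8 + 2.2 + 6.2 + 8.8 + 2.3 + 0.9 = 29.4.
x-moment: 3.2·702 + 5.8·325 + 2.2·1222 + 6.2·1204 + 8.8·398 + 2.3·503 + 0.9·77 = 19013.2; centroid 19013.2/29.4 ≈ 646.71.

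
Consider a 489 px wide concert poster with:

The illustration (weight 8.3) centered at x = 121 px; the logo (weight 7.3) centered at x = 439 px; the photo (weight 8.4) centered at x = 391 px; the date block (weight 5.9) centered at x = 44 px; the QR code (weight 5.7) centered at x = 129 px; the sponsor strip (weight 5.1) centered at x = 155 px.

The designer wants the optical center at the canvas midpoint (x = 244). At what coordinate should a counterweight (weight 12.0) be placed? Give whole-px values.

x ≈ 298

After adding the counterweight, total weight = 8.3 + 7.3 + 8.4 + 5.9 + 5.7 + 5.1 + 12.0 = 52.7.
x: need Σw·x = 52.7·244 = 12858.8. Existing = 8.3·121 + 7.3·439 + 8.4·391 + 5.9·44 + 5.7·129 + 5.1·155 = 9278.8. Remainder 3580.0 / 12.0 ≈ 298.33.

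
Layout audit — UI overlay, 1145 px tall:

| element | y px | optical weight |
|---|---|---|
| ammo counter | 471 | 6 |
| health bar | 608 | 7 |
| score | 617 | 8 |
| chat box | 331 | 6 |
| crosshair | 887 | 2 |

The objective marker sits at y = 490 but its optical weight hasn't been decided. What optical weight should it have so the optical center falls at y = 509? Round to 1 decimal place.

Known weights sum to 6 + 7 + 8 + 6 + 2 = 29; their moment is 6·471 + 7·608 + 8·617 + 6·331 + 2·887 = 15778.
For the centroid to hit 509: (15778 + w·490) / (29 + w) = 509.
So w = (509·29 − 15778)/(490 − 509) = -1017/-19 ≈ 53.53.

w ≈ 53.5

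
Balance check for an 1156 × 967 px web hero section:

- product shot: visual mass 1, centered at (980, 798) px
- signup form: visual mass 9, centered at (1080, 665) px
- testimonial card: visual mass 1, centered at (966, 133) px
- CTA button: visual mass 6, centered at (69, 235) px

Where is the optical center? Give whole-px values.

Weights sum to 1 + 9 + 1 + 6 = 17.
x-moment: 1·980 + 9·1080 + 1·966 + 6·69 = 12080; centroid 12080/17 ≈ 710.59.
y-moment: 1·798 + 9·665 + 1·133 + 6·235 = 8326; centroid 8326/17 ≈ 489.76.

(711, 490)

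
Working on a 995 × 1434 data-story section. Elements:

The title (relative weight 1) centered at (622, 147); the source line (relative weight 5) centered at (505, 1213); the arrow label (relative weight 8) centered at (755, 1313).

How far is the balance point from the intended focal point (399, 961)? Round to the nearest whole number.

Weights sum to 1 + 5 + 8 = 14.
Σw·x = 1·622 + 5·505 + 8·755 = 9187, so x̄ = 9187/14 ≈ 656.21.
Σw·y = 1·147 + 5·1213 + 8·1313 = 16716, so ȳ = 16716/14 ≈ 1194.00.
Relative to (399, 961): Δ = (257.21, 233.00); |Δ| = √(257.21² + 233.00²) ≈ 347.06.

≈ 347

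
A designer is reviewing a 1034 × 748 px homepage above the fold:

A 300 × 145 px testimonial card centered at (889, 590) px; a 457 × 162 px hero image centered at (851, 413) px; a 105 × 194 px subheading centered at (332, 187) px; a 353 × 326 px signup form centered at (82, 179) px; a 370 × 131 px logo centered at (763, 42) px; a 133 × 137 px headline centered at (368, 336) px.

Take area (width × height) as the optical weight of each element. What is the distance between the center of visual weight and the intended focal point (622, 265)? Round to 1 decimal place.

Taking area as weight: testimonial card 300·145 = 43500, hero image 457·162 = 74034, subheading 105·194 = 20370, signup form 353·326 = 115078, logo 370·131 = 48470, headline 133·137 = 18221. Sum 319673.
Σw·x = 161561608; x̄ = 161561608/319673 ≈ 505.40.
Σw·y = 88807190; ȳ = 88807190/319673 ≈ 277.81.
Offset from (622, 265): Δx ≈ -116.60, Δy ≈ 12.81; distance = √(Δx² + Δy²) ≈ 117.30.

≈ 117.3 px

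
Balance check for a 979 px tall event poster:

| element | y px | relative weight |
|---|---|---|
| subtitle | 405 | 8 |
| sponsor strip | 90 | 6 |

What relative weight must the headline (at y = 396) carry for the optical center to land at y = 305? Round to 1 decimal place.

Existing Σw = 14 (8 + 6); existing moment 8·405 + 6·90 = 3780.
For the centroid to hit 305: (3780 + w·396) / (14 + w) = 305.
Solving: w = (305·14 − 3780) / (396 − 305) = 490 / 91 ≈ 5.38.

w ≈ 5.4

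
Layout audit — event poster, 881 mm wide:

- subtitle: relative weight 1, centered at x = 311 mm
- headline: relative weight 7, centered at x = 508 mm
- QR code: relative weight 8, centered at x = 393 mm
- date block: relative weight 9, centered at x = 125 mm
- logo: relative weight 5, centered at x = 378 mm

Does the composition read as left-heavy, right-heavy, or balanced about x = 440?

Weights sum to 1 + 7 + 8 + 9 + 5 = 30.
x-moment: 1·311 + 7·508 + 8·393 + 9·125 + 5·378 = 10026; centroid 10026/30 ≈ 334.20.
Since 334.2 is left of 440, the composition reads left-heavy.

left-heavy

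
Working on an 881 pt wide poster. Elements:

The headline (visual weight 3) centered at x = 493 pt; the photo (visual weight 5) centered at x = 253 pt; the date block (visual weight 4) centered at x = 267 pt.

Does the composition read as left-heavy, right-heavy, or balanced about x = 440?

Σw = 3 + 5 + 4 = 12.
x: (3·493 + 5·253 + 4·267) / 12 = 3812 / 12 ≈ 317.67
317.7 vs midline 440 → left-heavy.

left-heavy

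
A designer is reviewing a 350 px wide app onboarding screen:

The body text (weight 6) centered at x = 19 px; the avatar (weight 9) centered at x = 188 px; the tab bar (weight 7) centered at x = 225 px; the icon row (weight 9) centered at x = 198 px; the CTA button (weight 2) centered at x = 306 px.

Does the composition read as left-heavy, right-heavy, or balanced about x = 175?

Σw = 6 + 9 + 7 + 9 + 2 = 33.
x-moment: 6·19 + 9·188 + 7·225 + 9·198 + 2·306 = 5775; centroid 5775/33 ≈ 175.00.
175.00 = 175 exactly: balanced.

balanced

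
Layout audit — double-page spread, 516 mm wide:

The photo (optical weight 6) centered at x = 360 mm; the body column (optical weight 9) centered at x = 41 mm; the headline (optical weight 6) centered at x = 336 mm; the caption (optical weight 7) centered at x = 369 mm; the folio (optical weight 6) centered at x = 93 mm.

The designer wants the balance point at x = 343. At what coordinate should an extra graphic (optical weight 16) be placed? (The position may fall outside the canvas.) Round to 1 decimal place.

After adding the extra graphic, total weight = 6 + 9 + 6 + 7 + 6 + 16 = 50.
Along x: (7686 + 16·x) / 50 = 343 (existing moment 6·360 + 9·41 + 6·336 + 7·369 + 6·93 = 7686) ⇒ x = (17150 − 7686) / 16 ≈ 591.50.

x ≈ 591.5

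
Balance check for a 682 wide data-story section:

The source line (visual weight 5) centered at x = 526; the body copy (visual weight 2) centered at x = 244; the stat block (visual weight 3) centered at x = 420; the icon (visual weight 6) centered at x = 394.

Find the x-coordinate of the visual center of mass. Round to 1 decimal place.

Weights sum to 5 + 2 + 3 + 6 = 16.
x: (5·526 + 2·244 + 3·420 + 6·394) / 16 = 6742 / 16 ≈ 421.38

x ≈ 421.4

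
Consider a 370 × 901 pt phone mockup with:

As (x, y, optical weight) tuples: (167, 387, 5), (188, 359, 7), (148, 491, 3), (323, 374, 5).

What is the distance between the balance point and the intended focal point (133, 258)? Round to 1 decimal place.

≈ 152.7 pt

Total weight = 5 + 7 + 3 + 5 = 20.
Σw·x = 5·167 + 7·188 + 3·148 + 5·323 = 4210, so x̄ = 4210/20 ≈ 210.50.
Σw·y = 5·387 + 7·359 + 3·491 + 5·374 = 7791, so ȳ = 7791/20 ≈ 389.55.
Relative to (133, 258): Δ = (77.50, 131.55); |Δ| = √(77.50² + 131.55²) ≈ 152.68.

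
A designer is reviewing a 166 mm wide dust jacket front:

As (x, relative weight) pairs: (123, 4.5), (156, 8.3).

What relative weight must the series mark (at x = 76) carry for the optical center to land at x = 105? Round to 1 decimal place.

w ≈ 17.4

Fixed elements: Σw = 4.5 + 8.3 = 12.8, Σw·x = 4.5·123 + 8.3·156 = 1848.3.
For the centroid to hit 105: (1848.3 + w·76) / (12.8 + w) = 105.
So w = (105·12.8 − 1848.3)/(76 − 105) = -504.3/-29 ≈ 17.39.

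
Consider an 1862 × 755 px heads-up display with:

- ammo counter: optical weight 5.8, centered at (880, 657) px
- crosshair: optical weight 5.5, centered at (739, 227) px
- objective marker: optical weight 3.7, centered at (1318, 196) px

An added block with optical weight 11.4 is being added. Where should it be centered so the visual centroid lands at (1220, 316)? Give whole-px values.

With the added block, Σw becomes 5.8 + 5.5 + 3.7 + 11.4 = 26.4.
x: target moment 26.4×1220 = 32208.0; current 5.8·880 + 5.5·739 + 3.7·1318 = 14045.1; the added block supplies 18162.9, so x = 18162.9/11.4 ≈ 1593.24.
y: target moment 26.4×316 = 8342.4; current 5.8·657 + 5.5·227 + 3.7·196 = 5784.3; the added block supplies 2558.1, so y = 2558.1/11.4 ≈ 224.39.

(1593, 224)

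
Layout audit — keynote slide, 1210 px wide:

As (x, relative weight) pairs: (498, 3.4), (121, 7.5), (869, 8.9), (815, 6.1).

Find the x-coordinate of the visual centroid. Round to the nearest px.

Weights sum to 3.4 + 7.5 + 8.9 + 6.1 = 25.9.
Σw·x = 3.4·498 + 7.5·121 + 8.9·869 + 6.1·815 = 15306.3, so x̄ = 15306.3/25.9 ≈ 590.98.

x ≈ 591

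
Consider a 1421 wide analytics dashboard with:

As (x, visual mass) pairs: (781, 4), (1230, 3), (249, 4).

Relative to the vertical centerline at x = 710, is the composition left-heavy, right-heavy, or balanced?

balanced

Weights sum to 4 + 3 + 4 = 11.
x: (4·781 + 3·1230 + 4·249) / 11 = 7810 / 11 ≈ 710.00
710.00 = 710 exactly: balanced.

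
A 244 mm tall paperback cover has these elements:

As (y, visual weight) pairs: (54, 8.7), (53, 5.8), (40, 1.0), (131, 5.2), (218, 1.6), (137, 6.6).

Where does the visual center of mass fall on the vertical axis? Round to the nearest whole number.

Total weight = 8.7 + 5.8 + 1.0 + 5.2 + 1.6 + 6.6 = 28.9.
y: moment 2751.4 / weight 28.9 ≈ 95.20

y ≈ 95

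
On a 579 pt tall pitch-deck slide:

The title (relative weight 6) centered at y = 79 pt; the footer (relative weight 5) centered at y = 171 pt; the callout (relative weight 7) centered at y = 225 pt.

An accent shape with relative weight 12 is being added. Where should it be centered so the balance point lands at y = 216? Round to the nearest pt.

After adding the accent shape, total weight = 6 + 5 + 7 + 12 = 30.
y: need Σw·y = 30·216 = 6480. Existing = 6·79 + 5·171 + 7·225 = 2904. Remainder 3576 / 12 ≈ 298.00.

y ≈ 298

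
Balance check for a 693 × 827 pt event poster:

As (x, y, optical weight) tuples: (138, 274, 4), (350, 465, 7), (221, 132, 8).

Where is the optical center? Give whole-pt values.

Σw = 4 + 7 + 8 = 19.
x-moment: 4·138 + 7·350 + 8·221 = 4770; centroid 4770/19 ≈ 251.05.
y-moment: 4·274 + 7·465 + 8·132 = 5407; centroid 5407/19 ≈ 284.58.

(251, 285)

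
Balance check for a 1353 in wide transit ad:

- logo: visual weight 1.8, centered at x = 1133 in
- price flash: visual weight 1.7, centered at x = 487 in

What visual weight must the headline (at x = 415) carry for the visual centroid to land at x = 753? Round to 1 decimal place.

w ≈ 0.7

Fixed elements: Σw = 1.8 + 1.7 = 3.5, Σw·x = 1.8·1133 + 1.7·487 = 2867.3.
For the centroid to hit 753: (2867.3 + w·415) / (3.5 + w) = 753.
Rearranging, w·(415 − 753) = 753·3.5 − 2867.3 = -231.8, so w ≈ -231.8/-338 = 0.69.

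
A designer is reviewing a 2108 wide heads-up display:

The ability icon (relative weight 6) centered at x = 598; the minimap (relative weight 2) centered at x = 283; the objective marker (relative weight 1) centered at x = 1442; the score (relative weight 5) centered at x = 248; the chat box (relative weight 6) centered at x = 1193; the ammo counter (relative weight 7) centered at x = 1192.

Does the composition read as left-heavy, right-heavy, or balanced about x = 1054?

Weights sum to 6 + 2 + 1 + 5 + 6 + 7 = 27.
Σw·x = 22338; x̄ = 22338/27 ≈ 827.33.
827.3 vs midline 1054 → left-heavy.

left-heavy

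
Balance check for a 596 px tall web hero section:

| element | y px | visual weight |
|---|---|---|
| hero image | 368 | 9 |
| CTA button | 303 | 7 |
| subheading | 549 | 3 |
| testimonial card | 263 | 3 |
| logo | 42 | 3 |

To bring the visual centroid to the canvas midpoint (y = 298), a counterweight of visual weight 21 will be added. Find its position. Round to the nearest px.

After adding the counterweight, total weight = 9 + 7 + 3 + 3 + 3 + 21 = 46.
y: target moment 46×298 = 13708; current 9·368 + 7·303 + 3·549 + 3·263 + 3·42 = 7995; the counterweight supplies 5713, so y = 5713/21 ≈ 272.05.

y ≈ 272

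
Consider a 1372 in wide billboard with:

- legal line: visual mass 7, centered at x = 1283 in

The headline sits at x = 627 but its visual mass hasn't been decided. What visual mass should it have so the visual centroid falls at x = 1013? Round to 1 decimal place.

Known: weight 7 with moment 7·1283 = 8981.
For the centroid to hit 1013: (8981 + w·627) / (7 + w) = 1013.
Solving: w = (1013·7 − 8981) / (627 − 1013) = -1890 / -386 ≈ 4.90.

w ≈ 4.9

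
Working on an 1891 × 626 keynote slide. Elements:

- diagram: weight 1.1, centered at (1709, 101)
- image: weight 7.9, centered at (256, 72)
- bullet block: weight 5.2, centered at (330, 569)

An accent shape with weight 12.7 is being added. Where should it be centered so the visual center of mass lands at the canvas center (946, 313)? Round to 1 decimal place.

(1561.3, 376.5)

After adding the accent shape, total weight = 1.1 + 7.9 + 5.2 + 12.7 = 26.9.
x: need Σw·x = 26.9·946 = 25447.4. Existing = 1.1·1709 + 7.9·256 + 5.2·330 = 5618.3. Remainder 19829.1 / 12.7 ≈ 1561.35.
y: need Σw·y = 26.9·313 = 8419.7. Existing = 1.1·101 + 7.9·72 + 5.2·569 = 3638.7. Remainder 4781.0 / 12.7 ≈ 376.46.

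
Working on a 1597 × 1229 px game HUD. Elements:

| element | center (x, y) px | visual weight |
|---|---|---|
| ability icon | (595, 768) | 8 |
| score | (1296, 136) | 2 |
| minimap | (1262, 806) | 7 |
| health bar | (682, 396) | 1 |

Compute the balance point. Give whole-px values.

(937, 692)

Total weight = 8 + 2 + 7 + 1 = 18.
x: (8·595 + 2·1296 + 7·1262 + 1·682) / 18 = 16868 / 18 ≈ 937.11
y: (8·768 + 2·136 + 7·806 + 1·396) / 18 = 12454 / 18 ≈ 691.89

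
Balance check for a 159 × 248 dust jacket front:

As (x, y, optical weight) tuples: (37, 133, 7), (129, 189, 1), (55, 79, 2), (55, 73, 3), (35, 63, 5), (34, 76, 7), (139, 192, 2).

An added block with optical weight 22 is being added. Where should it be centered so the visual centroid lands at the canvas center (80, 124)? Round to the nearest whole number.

New total weight: (7 + 1 + 2 + 3 + 5 + 7 + 2) + 22 = 49.
x: target moment 49×80 = 3920; current 7·37 + 1·129 + 2·55 + 3·55 + 5·35 + 7·34 + 2·139 = 1354; the added block supplies 2566, so x = 2566/22 ≈ 116.64.
y: target moment 49×124 = 6076; current 7·133 + 1·189 + 2·79 + 3·73 + 5·63 + 7·76 + 2·192 = 2728; the added block supplies 3348, so y = 3348/22 ≈ 152.18.

(117, 152)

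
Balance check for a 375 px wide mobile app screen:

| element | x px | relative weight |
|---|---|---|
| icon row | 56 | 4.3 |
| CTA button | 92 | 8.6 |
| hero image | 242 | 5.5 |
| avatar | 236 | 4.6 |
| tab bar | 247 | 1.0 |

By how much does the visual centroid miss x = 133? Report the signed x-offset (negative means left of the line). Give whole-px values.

Total weight = 4.3 + 8.6 + 5.5 + 4.6 + 1.0 = 24.0.
x: (4.3·56 + 8.6·92 + 5.5·242 + 4.6·236 + 1.0·247) / 24.0 = 3695.6 / 24.0 ≈ 153.98
Difference: 153.98 − 133 ≈ 20.98.

≈ 21 px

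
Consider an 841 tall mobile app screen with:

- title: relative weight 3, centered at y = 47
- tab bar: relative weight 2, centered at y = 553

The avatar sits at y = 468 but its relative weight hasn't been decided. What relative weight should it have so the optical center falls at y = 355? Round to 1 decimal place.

w ≈ 4.7

Known weights sum to 3 + 2 = 5; their moment is 3·47 + 2·553 = 1247.
Balance at y = 355 requires (1247 + w·468) / (5 + w) = 355.
So w = (355·5 − 1247)/(468 − 355) = 528/113 ≈ 4.67.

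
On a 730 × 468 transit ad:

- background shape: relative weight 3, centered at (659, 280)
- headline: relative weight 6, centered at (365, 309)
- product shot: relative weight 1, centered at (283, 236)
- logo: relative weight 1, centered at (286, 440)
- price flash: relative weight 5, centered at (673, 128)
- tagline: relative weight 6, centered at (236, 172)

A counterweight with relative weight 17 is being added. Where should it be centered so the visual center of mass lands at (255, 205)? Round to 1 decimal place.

(25.2, 173.7)

With the counterweight, Σw becomes 3 + 6 + 1 + 1 + 5 + 6 + 17 = 39.
Along x: (9517 + 17·x) / 39 = 255 (existing moment 3·659 + 6·365 + 1·283 + 1·286 + 5·673 + 6·236 = 9517) ⇒ x = (9945 − 9517) / 17 ≈ 25.18.
Along y: (5042 + 17·y) / 39 = 205 (existing moment 3·280 + 6·309 + 1·236 + 1·440 + 5·128 + 6·172 = 5042) ⇒ y = (7995 − 5042) / 17 ≈ 173.71.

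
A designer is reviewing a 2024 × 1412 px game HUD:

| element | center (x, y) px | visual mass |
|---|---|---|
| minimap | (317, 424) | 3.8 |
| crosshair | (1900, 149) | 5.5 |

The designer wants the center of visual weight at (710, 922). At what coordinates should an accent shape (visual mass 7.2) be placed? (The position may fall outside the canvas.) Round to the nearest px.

(8, 1775)

With the accent shape, Σw becomes 3.8 + 5.5 + 7.2 = 16.5.
x: target moment 16.5×710 = 11715.0; current 3.8·317 + 5.5·1900 = 11654.6; the accent shape supplies 60.4, so x = 60.4/7.2 ≈ 8.39.
y: target moment 16.5×922 = 15213.0; current 3.8·424 + 5.5·149 = 2430.7; the accent shape supplies 12782.3, so y = 12782.3/7.2 ≈ 1775.32.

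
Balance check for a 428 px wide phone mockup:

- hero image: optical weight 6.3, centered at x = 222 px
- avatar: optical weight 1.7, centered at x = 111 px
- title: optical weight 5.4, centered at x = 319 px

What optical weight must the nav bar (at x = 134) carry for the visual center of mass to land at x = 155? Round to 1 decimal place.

w ≈ 58.7

Fixed elements: Σw = 6.3 + 1.7 + 5.4 = 13.4, Σw·x = 6.3·222 + 1.7·111 + 5.4·319 = 3309.9.
For the centroid to hit 155: (3309.9 + w·134) / (13.4 + w) = 155.
So w = (155·13.4 − 3309.9)/(134 − 155) = -1232.9/-21 ≈ 58.71.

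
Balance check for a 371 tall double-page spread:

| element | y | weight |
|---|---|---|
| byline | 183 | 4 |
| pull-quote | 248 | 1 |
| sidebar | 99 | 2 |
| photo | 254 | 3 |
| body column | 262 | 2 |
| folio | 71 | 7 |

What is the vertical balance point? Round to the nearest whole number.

y ≈ 156

Total weight = 4 + 1 + 2 + 3 + 2 + 7 = 19.
y: (4·183 + 1·248 + 2·99 + 3·254 + 2·262 + 7·71) / 19 = 2961 / 19 ≈ 155.84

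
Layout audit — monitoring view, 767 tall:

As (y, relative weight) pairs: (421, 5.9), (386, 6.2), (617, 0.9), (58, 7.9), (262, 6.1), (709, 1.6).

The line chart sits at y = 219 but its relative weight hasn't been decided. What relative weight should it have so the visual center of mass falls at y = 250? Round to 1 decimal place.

w ≈ 47.5

Known weights sum to 5.9 + 6.2 + 0.9 + 7.9 + 6.1 + 1.6 = 28.6; their moment is 5.9·421 + 6.2·386 + 0.9·617 + 7.9·58 + 6.1·262 + 1.6·709 = 8623.2.
Set Σw·y/Σw = 250: (8623.2 + 219w) = 250·(28.6 + w).
So w = (250·28.6 − 8623.2)/(219 − 250) = -1473.2/-31 ≈ 47.52.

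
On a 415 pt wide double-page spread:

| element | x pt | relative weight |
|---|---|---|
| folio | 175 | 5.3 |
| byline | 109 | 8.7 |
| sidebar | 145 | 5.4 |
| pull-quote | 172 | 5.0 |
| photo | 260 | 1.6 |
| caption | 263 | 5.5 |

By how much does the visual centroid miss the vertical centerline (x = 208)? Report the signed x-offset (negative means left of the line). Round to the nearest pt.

≈ -37 pt

Total weight = 5.3 + 8.7 + 5.4 + 5.0 + 1.6 + 5.5 = 31.5.
x: moment 5381.3 / weight 31.5 ≈ 170.83
Offset from x = 208: 170.83 − 208 ≈ -37.17.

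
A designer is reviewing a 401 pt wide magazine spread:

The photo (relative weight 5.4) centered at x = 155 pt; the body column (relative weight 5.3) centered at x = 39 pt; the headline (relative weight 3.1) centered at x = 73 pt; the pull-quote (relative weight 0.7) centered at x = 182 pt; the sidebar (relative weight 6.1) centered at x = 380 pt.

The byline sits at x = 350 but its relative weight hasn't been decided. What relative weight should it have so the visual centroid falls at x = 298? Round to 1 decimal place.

Existing Σw = 20.6 (5.4 + 5.3 + 3.1 + 0.7 + 6.1); existing moment 5.4·155 + 5.3·39 + 3.1·73 + 0.7·182 + 6.1·380 = 3715.4.
For the centroid to hit 298: (3715.4 + w·350) / (20.6 + w) = 298.
Solving: w = (298·20.6 − 3715.4) / (350 − 298) = 2423.4 / 52 ≈ 46.60.

w ≈ 46.6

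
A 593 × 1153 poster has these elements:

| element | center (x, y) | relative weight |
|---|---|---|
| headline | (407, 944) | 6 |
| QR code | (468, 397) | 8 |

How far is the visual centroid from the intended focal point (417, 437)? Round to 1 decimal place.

≈ 196.0

Σw = 6 + 8 = 14.
Σw·x = 6·407 + 8·468 = 6186, so x̄ = 6186/14 ≈ 441.86.
Σw·y = 6·944 + 8·397 = 8840, so ȳ = 8840/14 ≈ 631.43.
From (417, 437): dx = 24.86, dy = 194.43, so the distance is √(dx²+dy²) ≈ 196.01.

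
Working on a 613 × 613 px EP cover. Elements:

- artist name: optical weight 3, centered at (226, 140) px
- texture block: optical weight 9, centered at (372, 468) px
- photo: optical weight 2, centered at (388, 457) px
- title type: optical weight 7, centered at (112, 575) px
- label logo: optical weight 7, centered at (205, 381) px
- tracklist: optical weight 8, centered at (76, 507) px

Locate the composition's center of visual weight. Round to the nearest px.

Total weight = 3 + 9 + 2 + 7 + 7 + 8 = 36.
Σw·x = 7629; x̄ = 7629/36 ≈ 211.92.
Σw·y = 16294; ȳ = 16294/36 ≈ 452.61.

(212, 453)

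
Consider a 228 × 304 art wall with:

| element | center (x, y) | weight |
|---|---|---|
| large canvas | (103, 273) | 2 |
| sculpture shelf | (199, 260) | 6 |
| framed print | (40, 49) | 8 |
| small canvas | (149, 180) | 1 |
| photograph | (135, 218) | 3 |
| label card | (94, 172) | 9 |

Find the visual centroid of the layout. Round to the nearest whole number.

(108, 168)

Σw = 2 + 6 + 8 + 1 + 3 + 9 = 29.
x: moment 3120 / weight 29 ≈ 107.59
y: moment 4880 / weight 29 ≈ 168.28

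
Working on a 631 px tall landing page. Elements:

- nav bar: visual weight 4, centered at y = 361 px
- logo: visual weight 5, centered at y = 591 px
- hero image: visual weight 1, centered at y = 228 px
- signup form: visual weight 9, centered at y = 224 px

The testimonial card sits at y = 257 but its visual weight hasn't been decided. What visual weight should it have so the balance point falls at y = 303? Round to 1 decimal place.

w ≈ 19.3

Fixed elements: Σw = 4 + 5 + 1 + 9 = 19, Σw·y = 4·361 + 5·591 + 1·228 + 9·224 = 6643.
Balance at y = 303 requires (6643 + w·257) / (19 + w) = 303.
Rearranging, w·(257 − 303) = 303·19 − 6643 = -886, so w ≈ -886/-46 = 19.26.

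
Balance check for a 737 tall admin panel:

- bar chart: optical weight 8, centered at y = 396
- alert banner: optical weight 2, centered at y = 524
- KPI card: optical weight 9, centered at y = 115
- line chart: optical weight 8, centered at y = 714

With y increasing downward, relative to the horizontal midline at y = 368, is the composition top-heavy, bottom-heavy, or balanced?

Σw = 8 + 2 + 9 + 8 = 27.
Σw·y = 8·396 + 2·524 + 9·115 + 8·714 = 10963, so ȳ = 10963/27 ≈ 406.04.
406.0 vs midline 368 → bottom-heavy.

bottom-heavy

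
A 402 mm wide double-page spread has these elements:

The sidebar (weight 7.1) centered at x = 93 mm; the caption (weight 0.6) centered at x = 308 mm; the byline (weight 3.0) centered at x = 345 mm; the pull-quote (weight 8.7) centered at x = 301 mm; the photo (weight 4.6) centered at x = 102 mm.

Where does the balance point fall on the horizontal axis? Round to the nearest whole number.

Σw = 7.1 + 0.6 + 3.0 + 8.7 + 4.6 = 24.0.
x: (7.1·93 + 0.6·308 + 3.0·345 + 8.7·301 + 4.6·102) / 24.0 = 4968.0 / 24.0 ≈ 207.00

x ≈ 207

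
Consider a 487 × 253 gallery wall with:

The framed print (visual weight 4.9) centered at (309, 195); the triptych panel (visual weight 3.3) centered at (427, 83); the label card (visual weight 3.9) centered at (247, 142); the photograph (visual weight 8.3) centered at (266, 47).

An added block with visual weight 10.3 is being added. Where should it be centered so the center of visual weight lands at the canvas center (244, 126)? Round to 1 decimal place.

New total weight: (4.9 + 3.3 + 3.9 + 8.3) + 10.3 = 30.7.
x: need Σw·x = 30.7·244 = 7490.8. Existing = 4.9·309 + 3.3·427 + 3.9·247 + 8.3·266 = 6094.3. Remainder 1396.5 / 10.3 ≈ 135.58.
y: need Σw·y = 30.7·126 = 3868.2. Existing = 4.9·195 + 3.3·83 + 3.9·142 + 8.3·47 = 2173.3. Remainder 1694.9 / 10.3 ≈ 164.55.

(135.6, 164.6)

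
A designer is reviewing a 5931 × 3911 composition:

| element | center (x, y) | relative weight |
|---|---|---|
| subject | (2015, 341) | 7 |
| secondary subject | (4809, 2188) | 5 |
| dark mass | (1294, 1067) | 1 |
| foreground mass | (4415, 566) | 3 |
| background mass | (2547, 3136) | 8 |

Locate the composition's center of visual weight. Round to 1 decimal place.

(3044.4, 1715.8)

Total weight = 7 + 5 + 1 + 3 + 8 = 24.
x-moment: 7·2015 + 5·4809 + 1·1294 + 3·4415 + 8·2547 = 73065; centroid 73065/24 ≈ 3044.38.
y-moment: 7·341 + 5·2188 + 1·1067 + 3·566 + 8·3136 = 41180; centroid 41180/24 ≈ 1715.83.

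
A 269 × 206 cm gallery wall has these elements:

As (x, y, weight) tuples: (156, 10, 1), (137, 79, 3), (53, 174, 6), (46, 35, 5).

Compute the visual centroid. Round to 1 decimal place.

(74.3, 97.7)

Total weight = 1 + 3 + 6 + 5 = 15.
Σw·x = 1·156 + 3·137 + 6·53 + 5·46 = 1115, so x̄ = 1115/15 ≈ 74.33.
Σw·y = 1·10 + 3·79 + 6·174 + 5·35 = 1466, so ȳ = 1466/15 ≈ 97.73.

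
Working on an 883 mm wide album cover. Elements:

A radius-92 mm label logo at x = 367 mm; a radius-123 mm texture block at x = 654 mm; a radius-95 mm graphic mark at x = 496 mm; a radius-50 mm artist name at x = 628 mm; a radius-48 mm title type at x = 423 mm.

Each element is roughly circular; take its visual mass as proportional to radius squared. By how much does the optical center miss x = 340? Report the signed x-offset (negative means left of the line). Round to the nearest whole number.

≈ 195 mm

Weights ∝ r²: label logo 92² = 8464, texture block 123² = 15129, graphic mark 95² = 9025, artist name 50² = 2500, title type 48² = 2304; Σw = 37422.
x-moment: 8464·367 + 15129·654 + 9025·496 + 2500·628 + 2304·423 = 20021646; centroid 20021646/37422 ≈ 535.02.
Difference: 535.02 − 340 ≈ 195.02.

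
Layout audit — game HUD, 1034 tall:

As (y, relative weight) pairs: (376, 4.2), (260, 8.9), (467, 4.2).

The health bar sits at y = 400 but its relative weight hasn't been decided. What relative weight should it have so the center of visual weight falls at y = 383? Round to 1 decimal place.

w ≈ 45.4

Fixed elements: Σw = 4.2 + 8.9 + 4.2 = 17.3, Σw·y = 4.2·376 + 8.9·260 + 4.2·467 = 5854.6.
Set Σw·y/Σw = 383: (5854.6 + 400w) = 383·(17.3 + w).
So w = (383·17.3 − 5854.6)/(400 − 383) = 771.3/17 ≈ 45.37.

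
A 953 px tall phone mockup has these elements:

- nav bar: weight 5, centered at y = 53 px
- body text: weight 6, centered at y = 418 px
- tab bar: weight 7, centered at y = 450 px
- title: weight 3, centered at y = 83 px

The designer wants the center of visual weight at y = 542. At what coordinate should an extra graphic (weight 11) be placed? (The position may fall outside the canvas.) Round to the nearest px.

y ≈ 1016

With the extra graphic, Σw becomes 5 + 6 + 7 + 3 + 11 = 32.
y: need Σw·y = 32·542 = 17344. Existing = 5·53 + 6·418 + 7·450 + 3·83 = 6172. Remainder 11172 / 11 ≈ 1015.64.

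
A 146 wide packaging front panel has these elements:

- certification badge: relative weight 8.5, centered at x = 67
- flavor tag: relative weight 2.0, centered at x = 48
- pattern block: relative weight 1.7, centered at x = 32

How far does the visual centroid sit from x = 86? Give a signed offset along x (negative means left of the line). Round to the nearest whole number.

Σw = 8.5 + 2.0 + 1.7 = 12.2.
x: (8.5·67 + 2.0·48 + 1.7·32) / 12.2 = 719.9 / 12.2 ≈ 59.01
Against x = 86, that's 59.01 − 86 = -26.99.

≈ -27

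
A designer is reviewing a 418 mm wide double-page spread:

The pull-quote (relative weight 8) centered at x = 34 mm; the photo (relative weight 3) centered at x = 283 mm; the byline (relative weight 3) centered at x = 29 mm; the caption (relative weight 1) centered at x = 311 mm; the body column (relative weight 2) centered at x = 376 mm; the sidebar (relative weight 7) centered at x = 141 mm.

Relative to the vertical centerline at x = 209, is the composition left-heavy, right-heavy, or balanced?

Total weight = 8 + 3 + 3 + 1 + 2 + 7 = 24.
x: moment 3258 / weight 24 ≈ 135.75
135.8 lies left of the midline 209, so the layout is left-heavy.

left-heavy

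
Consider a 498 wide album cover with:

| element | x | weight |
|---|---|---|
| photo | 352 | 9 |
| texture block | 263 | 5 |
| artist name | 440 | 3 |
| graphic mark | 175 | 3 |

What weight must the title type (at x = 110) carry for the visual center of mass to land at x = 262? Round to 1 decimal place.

Known weights sum to 9 + 5 + 3 + 3 = 20; their moment is 9·352 + 5·263 + 3·440 + 3·175 = 6328.
Balance at x = 262 requires (6328 + w·110) / (20 + w) = 262.
So w = (262·20 − 6328)/(110 − 262) = -1088/-152 ≈ 7.16.

w ≈ 7.2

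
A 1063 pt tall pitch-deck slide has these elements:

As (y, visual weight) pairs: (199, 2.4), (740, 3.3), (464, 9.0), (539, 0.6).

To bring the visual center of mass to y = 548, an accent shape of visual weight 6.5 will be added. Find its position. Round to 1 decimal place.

New total weight: (2.4 + 3.3 + 9.0 + 0.6) + 6.5 = 21.8.
y: target moment 21.8×548 = 11946.4; current 2.4·199 + 3.3·740 + 9.0·464 + 0.6·539 = 7419.0; the accent shape supplies 4527.4, so y = 4527.4/6.5 ≈ 696.52.

y ≈ 696.5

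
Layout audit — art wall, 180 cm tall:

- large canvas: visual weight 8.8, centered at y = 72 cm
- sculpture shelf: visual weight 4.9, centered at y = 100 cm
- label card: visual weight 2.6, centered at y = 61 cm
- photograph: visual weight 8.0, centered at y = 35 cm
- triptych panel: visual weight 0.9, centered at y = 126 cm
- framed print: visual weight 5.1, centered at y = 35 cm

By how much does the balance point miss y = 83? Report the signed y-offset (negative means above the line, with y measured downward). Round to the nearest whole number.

≈ -22 cm

Weights sum to 8.8 + 4.9 + 2.6 + 8.0 + 0.9 + 5.1 = 30.3.
Σw·y = 1854.1; ȳ = 1854.1/30.3 ≈ 61.19.
Against y = 83, that's 61.19 − 83 = -21.81.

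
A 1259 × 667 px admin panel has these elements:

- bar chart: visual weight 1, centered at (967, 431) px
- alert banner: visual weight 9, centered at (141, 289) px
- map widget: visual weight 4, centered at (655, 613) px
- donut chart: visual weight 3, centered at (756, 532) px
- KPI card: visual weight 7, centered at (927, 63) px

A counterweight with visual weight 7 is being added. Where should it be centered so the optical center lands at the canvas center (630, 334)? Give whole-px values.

New total weight: (1 + 9 + 4 + 3 + 7) + 7 = 31.
x: need Σw·x = 31·630 = 19530. Existing = 1·967 + 9·141 + 4·655 + 3·756 + 7·927 = 13613. Remainder 5917 / 7 ≈ 845.29.
y: need Σw·y = 31·334 = 10354. Existing = 1·431 + 9·289 + 4·613 + 3·532 + 7·63 = 7521. Remainder 2833 / 7 ≈ 404.71.

(845, 405)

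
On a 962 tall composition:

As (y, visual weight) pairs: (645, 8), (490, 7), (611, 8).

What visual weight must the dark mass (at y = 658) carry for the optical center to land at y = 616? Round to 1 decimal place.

Existing Σw = 23 (8 + 7 + 8); existing moment 8·645 + 7·490 + 8·611 = 13478.
Set Σw·y/Σw = 616: (13478 + 658w) = 616·(23 + w).
So w = (616·23 − 13478)/(658 − 616) = 690/42 ≈ 16.43.

w ≈ 16.4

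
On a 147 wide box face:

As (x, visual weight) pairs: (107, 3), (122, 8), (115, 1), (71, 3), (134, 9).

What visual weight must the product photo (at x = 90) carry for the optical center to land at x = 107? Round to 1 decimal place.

w ≈ 15.5

Existing Σw = 24 (3 + 8 + 1 + 3 + 9); existing moment 3·107 + 8·122 + 1·115 + 3·71 + 9·134 = 2831.
For the centroid to hit 107: (2831 + w·90) / (24 + w) = 107.
So w = (107·24 − 2831)/(90 − 107) = -263/-17 ≈ 15.47.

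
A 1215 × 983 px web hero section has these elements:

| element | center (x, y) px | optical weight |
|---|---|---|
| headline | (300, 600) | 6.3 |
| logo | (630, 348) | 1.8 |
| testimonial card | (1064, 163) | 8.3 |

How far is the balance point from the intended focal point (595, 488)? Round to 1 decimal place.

Weights sum to 6.3 + 1.8 + 8.3 = 16.4.
x: (6.3·300 + 1.8·630 + 8.3·1064) / 16.4 = 11855.2 / 16.4 ≈ 722.88
y: (6.3·600 + 1.8·348 + 8.3·163) / 16.4 = 5759.3 / 16.4 ≈ 351.18
Offset from (595, 488): Δx ≈ 127.88, Δy ≈ -136.82; distance = √(Δx² + Δy²) ≈ 187.28.

≈ 187.3 px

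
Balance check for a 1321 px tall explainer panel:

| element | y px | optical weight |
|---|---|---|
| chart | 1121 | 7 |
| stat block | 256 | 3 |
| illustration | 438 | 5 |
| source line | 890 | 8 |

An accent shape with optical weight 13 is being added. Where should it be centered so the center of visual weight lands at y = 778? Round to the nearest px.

y ≈ 776

After adding the accent shape, total weight = 7 + 3 + 5 + 8 + 13 = 36.
Along y: (17925 + 13·y) / 36 = 778 (existing moment 7·1121 + 3·256 + 5·438 + 8·890 = 17925) ⇒ y = (28008 − 17925) / 13 ≈ 775.62.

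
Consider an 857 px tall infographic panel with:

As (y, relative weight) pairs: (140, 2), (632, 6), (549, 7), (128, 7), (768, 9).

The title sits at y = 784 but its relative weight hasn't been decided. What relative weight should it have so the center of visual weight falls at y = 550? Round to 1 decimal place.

Fixed elements: Σw = 2 + 6 + 7 + 7 + 9 = 31, Σw·y = 2·140 + 6·632 + 7·549 + 7·128 + 9·768 = 15723.
Balance at y = 550 requires (15723 + w·784) / (31 + w) = 550.
Solving: w = (550·31 − 15723) / (784 − 550) = 1327 / 234 ≈ 5.67.

w ≈ 5.7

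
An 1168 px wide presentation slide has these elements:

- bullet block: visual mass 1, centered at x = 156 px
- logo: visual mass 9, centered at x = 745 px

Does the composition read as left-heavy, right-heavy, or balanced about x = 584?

Weights sum to 1 + 9 = 10.
x: (1·156 + 9·745) / 10 = 6861 / 10 ≈ 686.10
686.1 vs midline 584 → right-heavy.

right-heavy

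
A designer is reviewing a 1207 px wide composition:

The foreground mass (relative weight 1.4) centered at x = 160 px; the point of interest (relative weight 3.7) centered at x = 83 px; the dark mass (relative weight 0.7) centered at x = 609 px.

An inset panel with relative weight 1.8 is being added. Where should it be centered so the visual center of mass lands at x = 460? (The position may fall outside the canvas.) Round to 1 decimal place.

After adding the inset panel, total weight = 1.4 + 3.7 + 0.7 + 1.8 = 7.6.
x: target moment 7.6×460 = 3496.0; current 1.4·160 + 3.7·83 + 0.7·609 = 957.4; the inset panel supplies 2538.6, so x = 2538.6/1.8 ≈ 1410.33.

x ≈ 1410.3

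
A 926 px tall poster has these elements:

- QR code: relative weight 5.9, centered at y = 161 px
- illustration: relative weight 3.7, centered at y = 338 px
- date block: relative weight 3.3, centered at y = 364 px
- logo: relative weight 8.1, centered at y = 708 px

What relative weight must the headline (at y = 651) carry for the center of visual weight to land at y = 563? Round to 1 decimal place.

w ≈ 30.5

Fixed elements: Σw = 5.9 + 3.7 + 3.3 + 8.1 = 21.0, Σw·y = 5.9·161 + 3.7·338 + 3.3·364 + 8.1·708 = 9136.5.
Balance at y = 563 requires (9136.5 + w·651) / (21.0 + w) = 563.
Rearranging, w·(651 − 563) = 563·21.0 − 9136.5 = 2686.5, so w ≈ 2686.5/88 = 30.53.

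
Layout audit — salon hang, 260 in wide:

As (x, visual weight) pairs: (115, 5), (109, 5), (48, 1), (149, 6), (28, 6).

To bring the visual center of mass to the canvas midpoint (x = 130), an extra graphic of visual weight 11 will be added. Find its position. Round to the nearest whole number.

New total weight: (5 + 5 + 1 + 6 + 6) + 11 = 34.
Along x: (2230 + 11·x) / 34 = 130 (existing moment 5·115 + 5·109 + 1·48 + 6·149 + 6·28 = 2230) ⇒ x = (4420 − 2230) / 11 ≈ 199.09.

x ≈ 199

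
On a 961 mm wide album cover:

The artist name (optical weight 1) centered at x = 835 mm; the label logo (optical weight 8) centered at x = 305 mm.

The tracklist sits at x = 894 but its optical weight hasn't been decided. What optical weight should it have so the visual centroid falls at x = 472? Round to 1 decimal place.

Existing Σw = 9 (1 + 8); existing moment 1·835 + 8·305 = 3275.
For the centroid to hit 472: (3275 + w·894) / (9 + w) = 472.
So w = (472·9 − 3275)/(894 − 472) = 973/422 ≈ 2.31.

w ≈ 2.3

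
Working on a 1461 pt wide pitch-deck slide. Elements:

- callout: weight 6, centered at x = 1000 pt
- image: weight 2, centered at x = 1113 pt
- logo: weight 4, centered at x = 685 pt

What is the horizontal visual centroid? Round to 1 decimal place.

Σw = 6 + 2 + 4 = 12.
x-moment: 6·1000 + 2·1113 + 4·685 = 10966; centroid 10966/12 ≈ 913.83.

x ≈ 913.8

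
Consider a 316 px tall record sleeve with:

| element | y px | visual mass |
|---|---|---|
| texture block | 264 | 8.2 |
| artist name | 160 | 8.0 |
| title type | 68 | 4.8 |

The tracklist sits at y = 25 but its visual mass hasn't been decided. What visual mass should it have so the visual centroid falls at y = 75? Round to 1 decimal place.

w ≈ 43.9

Existing Σw = 21.0 (8.2 + 8.0 + 4.8); existing moment 8.2·264 + 8.0·160 + 4.8·68 = 3771.2.
Set Σw·y/Σw = 75: (3771.2 + 25w) = 75·(21.0 + w).
Rearranging, w·(25 − 75) = 75·21.0 − 3771.2 = -2196.2, so w ≈ -2196.2/-50 = 43.92.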